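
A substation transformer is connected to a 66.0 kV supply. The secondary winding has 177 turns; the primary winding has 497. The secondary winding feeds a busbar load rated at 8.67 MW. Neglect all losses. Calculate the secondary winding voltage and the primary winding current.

V_s = V_p × N_s/N_p = 66000 × 177/497 = 23505 V.
I_s = P/V_s = 8.67×10^6/23505 = 368.86 A.
I_p = I_s × N_s/N_p = 368.86 × 177/497 = 131 A.

V_s ≈ 23500 V, I_p ≈ 131 A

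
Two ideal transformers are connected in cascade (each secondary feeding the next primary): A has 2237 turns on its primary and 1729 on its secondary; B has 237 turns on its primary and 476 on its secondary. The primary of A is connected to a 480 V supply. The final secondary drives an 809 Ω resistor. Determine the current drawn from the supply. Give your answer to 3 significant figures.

I_supply ≈ 1.43 A

After A: V = 480.00 × 1729/2237 = 371.00 V.
After B: V = 371.00 × 476/237 = 745.12 V.
I_load = 745.12/809 = 0.92104 A, so P_out = 745.12 × 0.92104 = 686.29 W.
All ideal ⇒ P_in = P_out, so I_supply = 686.29/480 = 1.43 A.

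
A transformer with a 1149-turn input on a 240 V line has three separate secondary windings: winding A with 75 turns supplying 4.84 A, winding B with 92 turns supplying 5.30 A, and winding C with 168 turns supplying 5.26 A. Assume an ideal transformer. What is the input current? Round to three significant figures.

V_A = 240 × 75/1149 = 15.666 V; V_B = 240 × 92/1149 = 19.217 V; V_C = 240 × 168/1149 = 35.091 V.
P_out = V_A I_A + V_B I_B + V_C I_C = 15.666×4.84 + 19.217×5.30 + 35.091×5.26 = 75.822 + 101.85 + 184.58 = 362.25 W.
Ideal ⇒ P_in = P_out, so I_in = P_out/V_in = 362.25/240 = 1.51 A.

I_in ≈ 1.51 A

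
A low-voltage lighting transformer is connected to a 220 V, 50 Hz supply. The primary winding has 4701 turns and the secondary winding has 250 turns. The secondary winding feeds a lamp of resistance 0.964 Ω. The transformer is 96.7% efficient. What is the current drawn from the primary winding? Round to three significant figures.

V_s = 220 × 250/4701 = 11.700 V.
I_s = V_s/R = 11.700/0.964 = 12.137 A.
P_out = V_s I_s = 11.700 × 12.137 = 141.99 W.
P_in = P_out/η = 141.99/0.967 = 146.84 W.
I_p = P_in/V_p = 146.84/220 = 0.667 A.

I_p ≈ 0.667 A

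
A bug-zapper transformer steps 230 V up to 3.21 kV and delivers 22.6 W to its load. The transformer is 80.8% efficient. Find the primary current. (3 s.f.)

I_p ≈ 0.122 A

P_in = P_out/η = 22.6/0.808 = 27.970 W.
I_p = P_in/V_p = 27.970/230 = 0.122 A.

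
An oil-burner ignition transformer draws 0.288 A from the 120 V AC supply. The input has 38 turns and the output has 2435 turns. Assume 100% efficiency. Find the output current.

I_out ≈ 0.00449 A

I_out/I_in = N_in/N_out, so I_out = 0.288 × 38/2435 = 0.00449 A.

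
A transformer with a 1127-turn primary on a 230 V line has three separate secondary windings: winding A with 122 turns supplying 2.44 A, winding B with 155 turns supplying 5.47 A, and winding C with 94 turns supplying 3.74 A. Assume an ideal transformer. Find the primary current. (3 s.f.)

V_A = 230 × 122/1127 = 24.898 V; V_B = 230 × 155/1127 = 31.633 V; V_C = 230 × 94/1127 = 19.184 V.
P_out = V_A I_A + V_B I_B + V_C I_C = 24.898×2.44 + 31.633×5.47 + 19.184×3.74 = 60.751 + 173.03 + 71.747 = 305.53 W.
Ideal ⇒ P_in = P_out, so I_p = P_out/V_p = 305.53/230 = 1.33 A.

I_p ≈ 1.33 A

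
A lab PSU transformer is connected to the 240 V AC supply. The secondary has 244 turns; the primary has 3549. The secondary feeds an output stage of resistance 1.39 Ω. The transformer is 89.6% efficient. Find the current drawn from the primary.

V_s = 240 × 244/3549 = 16.500 V.
I_s = V_s/R = 16.500/1.39 = 11.871 A.
P_out = V_s I_s = 16.500 × 11.871 = 195.87 W.
P_in = P_out/η = 195.87/0.896 = 218.61 W.
I_p = P_in/V_p = 218.61/240 = 0.911 A.

I_p ≈ 0.911 A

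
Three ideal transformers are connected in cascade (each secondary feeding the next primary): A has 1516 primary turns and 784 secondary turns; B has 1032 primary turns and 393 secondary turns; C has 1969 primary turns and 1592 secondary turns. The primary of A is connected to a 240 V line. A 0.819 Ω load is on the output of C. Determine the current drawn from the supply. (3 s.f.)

I_supply ≈ 7.43 A

Secondary of A: V = 240.00 × 784/1516 = 124.12 V.
Secondary of B: V = 124.12 × 393/1032 = 47.265 V.
Secondary of C: V = 47.265 × 1592/1969 = 38.215 V.
I_load = 38.215/0.819 = 46.661 A, so P_out = 38.215 × 46.661 = 1783.2 W.
All ideal ⇒ P_in = P_out, so I_supply = 1783.2/240 = 7.43 A.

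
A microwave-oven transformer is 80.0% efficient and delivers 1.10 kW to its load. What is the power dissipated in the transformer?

P_loss ≈ 275 W

P_in = P_out/η = 1100/0.800 = 1375.00 W.
P_loss = P_in − P_out = 1375.00 − 1100 = 275 W.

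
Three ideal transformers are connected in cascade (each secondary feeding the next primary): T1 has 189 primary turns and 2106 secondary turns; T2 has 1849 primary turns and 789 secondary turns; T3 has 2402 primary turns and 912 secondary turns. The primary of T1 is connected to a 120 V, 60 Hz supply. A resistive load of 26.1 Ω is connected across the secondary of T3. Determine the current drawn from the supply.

Secondary of T1: V = 120.00 × 2106/189 = 1337.1 V.
Secondary of T2: V = 1337.1 × 789/1849 = 570.58 V.
Secondary of T3: V = 570.58 × 912/2402 = 216.64 V.
I_load = 216.64/26.1 = 8.3004 A, so P_out = 216.64 × 8.3004 = 1798.2 W.
All ideal ⇒ P_in = P_out, so I_supply = 1798.2/120 = 15.0 A.

I_supply ≈ 15.0 A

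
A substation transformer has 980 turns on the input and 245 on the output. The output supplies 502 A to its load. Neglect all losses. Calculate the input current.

For an ideal transformer I_in/I_out = N_out/N_in, so I_in = 502 × 245/980 = 126 A.

I_in ≈ 126 A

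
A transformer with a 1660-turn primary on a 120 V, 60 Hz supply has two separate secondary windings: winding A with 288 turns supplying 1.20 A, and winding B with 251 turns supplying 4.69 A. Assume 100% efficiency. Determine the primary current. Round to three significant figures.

V_A = 120 × 288/1660 = 20.819 V; V_B = 120 × 251/1660 = 18.145 V.
P_out = V_A I_A + V_B I_B = 20.819×1.20 + 18.145×4.69 = 24.983 + 85.098 = 110.08 W.
Ideal ⇒ P_in = P_out, so I_p = P_out/V_p = 110.08/120 = 0.917 A.

I_p ≈ 0.917 A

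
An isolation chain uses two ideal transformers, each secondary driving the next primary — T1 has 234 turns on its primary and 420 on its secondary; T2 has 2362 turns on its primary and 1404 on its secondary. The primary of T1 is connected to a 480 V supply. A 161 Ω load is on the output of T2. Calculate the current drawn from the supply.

Secondary of T1: V = 480.00 × 420/234 = 861.54 V.
Secondary of T2: V = 861.54 × 1404/2362 = 512.11 V.
I_load = 512.11/161 = 3.1808 A, so P_out = 512.11 × 3.1808 = 1628.9 W.
All ideal ⇒ P_in = P_out, so I_supply = 1628.9/480 = 3.39 A.

I_supply ≈ 3.39 A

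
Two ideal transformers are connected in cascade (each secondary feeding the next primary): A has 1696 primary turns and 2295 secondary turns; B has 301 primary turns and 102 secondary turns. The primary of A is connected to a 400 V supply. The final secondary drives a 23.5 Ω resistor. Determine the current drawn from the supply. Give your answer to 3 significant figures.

I_supply ≈ 3.58 A

Secondary of A: V = 400.00 × 2295/1696 = 541.27 V.
Secondary of B: V = 541.27 × 102/301 = 183.42 V.
I_load = 183.42/23.5 = 7.8052 A, so P_out = 183.42 × 7.8052 = 1431.6 W.
All ideal ⇒ P_in = P_out, so I_supply = 1431.6/400 = 3.58 A.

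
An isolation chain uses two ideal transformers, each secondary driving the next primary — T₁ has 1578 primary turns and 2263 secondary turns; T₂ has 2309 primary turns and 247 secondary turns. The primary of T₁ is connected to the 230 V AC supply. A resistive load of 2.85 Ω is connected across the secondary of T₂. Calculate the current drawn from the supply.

I_supply ≈ 1.90 A

After T₁: V = 230.00 × 2263/1578 = 329.84 V.
After T₂: V = 329.84 × 247/2309 = 35.284 V.
I_load = 35.284/2.85 = 12.380 A, so P_out = 35.284 × 12.380 = 436.83 W.
All ideal ⇒ P_in = P_out, so I_supply = 436.83/230 = 1.90 A.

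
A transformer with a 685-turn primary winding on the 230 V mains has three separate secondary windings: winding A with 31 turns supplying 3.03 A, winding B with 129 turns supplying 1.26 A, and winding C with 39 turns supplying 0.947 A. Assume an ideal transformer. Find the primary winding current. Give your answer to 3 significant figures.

I_p ≈ 0.428 A

V_A = 230 × 31/685 = 10.409 V; V_B = 230 × 129/685 = 43.314 V; V_C = 230 × 39/685 = 13.095 V.
P_out = V_A I_A + V_B I_B + V_C I_C = 10.409×3.03 + 43.314×1.26 + 13.095×0.947 = 31.539 + 54.575 + 12.401 = 98.515 W.
Ideal ⇒ P_in = P_out, so I_p = P_out/V_p = 98.515/230 = 0.428 A.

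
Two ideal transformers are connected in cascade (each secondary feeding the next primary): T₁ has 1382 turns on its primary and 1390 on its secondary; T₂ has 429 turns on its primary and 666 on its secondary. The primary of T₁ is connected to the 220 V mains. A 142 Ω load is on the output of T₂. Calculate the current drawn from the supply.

I_supply ≈ 3.78 A

Secondary of T₁: V = 220.00 × 1390/1382 = 221.27 V.
Secondary of T₂: V = 221.27 × 666/429 = 343.52 V.
I_load = 343.52/142 = 2.4191 A, so P_out = 343.52 × 2.4191 = 831.01 W.
All ideal ⇒ P_in = P_out, so I_supply = 831.01/220 = 3.78 A.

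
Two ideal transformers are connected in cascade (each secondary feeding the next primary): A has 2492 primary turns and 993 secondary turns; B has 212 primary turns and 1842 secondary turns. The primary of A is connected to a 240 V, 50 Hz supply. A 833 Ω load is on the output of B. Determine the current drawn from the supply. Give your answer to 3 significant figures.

I_supply ≈ 3.45 A

Secondary of A: V = 240.00 × 993/2492 = 95.634 V.
Secondary of B: V = 95.634 × 1842/212 = 830.93 V.
I_load = 830.93/833 = 0.99752 A, so P_out = 830.93 × 0.99752 = 828.87 W.
All ideal ⇒ P_in = P_out, so I_supply = 828.87/240 = 3.45 A.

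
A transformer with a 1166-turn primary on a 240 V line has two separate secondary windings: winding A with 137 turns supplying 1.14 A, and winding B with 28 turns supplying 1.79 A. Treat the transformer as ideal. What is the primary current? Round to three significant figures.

I_p ≈ 0.177 A

V_A = 240 × 137/1166 = 28.199 V; V_B = 240 × 28/1166 = 5.7633 V.
P_out = V_A I_A + V_B I_B = 28.199×1.14 + 5.7633×1.79 = 32.147 + 10.316 = 42.463 W.
Ideal ⇒ P_in = P_out, so I_p = P_out/V_p = 42.463/240 = 0.177 A.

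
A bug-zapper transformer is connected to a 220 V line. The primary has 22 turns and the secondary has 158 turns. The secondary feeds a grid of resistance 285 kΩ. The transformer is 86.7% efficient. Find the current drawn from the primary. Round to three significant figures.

I_p ≈ 0.0459 A

V_s = 220 × 158/22 = 1580.0 V.
I_s = V_s/R = 1580.0/285000 = 0.0055439 A.
P_out = V_s I_s = 1580.0 × 0.0055439 = 8.7593 W.
P_in = P_out/η = 8.7593/0.867 = 10.103 W.
I_p = P_in/V_p = 10.103/220 = 0.0459 A.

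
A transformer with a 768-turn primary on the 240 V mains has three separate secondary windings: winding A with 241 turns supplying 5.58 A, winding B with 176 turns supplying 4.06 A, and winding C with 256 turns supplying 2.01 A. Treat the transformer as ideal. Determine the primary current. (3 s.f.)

V_A = 240 × 241/768 = 75.312 V; V_B = 240 × 176/768 = 55.000 V; V_C = 240 × 256/768 = 80.000 V.
P_out = V_A I_A + V_B I_B + V_C I_C = 75.312×5.58 + 55.000×4.06 + 80.000×2.01 = 420.24 + 223.30 + 160.80 = 804.34 W.
Ideal ⇒ P_in = P_out, so I_p = P_out/V_p = 804.34/240 = 3.35 A.

I_p ≈ 3.35 A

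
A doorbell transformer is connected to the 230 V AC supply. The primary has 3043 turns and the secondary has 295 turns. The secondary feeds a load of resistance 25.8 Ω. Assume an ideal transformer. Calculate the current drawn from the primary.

V_s = V_p × N_s/N_p = 230 × 295/3043 = 22.297 V.
I_s = V_s/R = 22.297/25.8 = 0.86423 A.
For an ideal transformer I_p N_p = I_s N_s, so I_p = 0.86423 × 295/3043 = 0.0838 A.

I_p ≈ 0.0838 A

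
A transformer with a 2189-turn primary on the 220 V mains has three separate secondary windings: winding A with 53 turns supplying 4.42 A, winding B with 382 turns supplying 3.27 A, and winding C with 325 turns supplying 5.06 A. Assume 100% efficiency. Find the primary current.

V_A = 220 × 53/2189 = 5.3266 V; V_B = 220 × 382/2189 = 38.392 V; V_C = 220 × 325/2189 = 32.663 V.
P_out = V_A I_A + V_B I_B + V_C I_C = 5.3266×4.42 + 38.392×3.27 + 32.663×5.06 = 23.544 + 125.54 + 165.28 = 314.36 W.
Ideal ⇒ P_in = P_out, so I_p = P_out/V_p = 314.36/220 = 1.43 A.

I_p ≈ 1.43 A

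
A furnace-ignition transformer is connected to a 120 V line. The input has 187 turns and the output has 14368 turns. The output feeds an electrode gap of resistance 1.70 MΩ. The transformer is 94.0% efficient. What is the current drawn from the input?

I_in ≈ 0.443 A

V_out = 120 × 14368/187 = 9220.1 V.
I_out = V_out/R = 9220.1/(1.70×10^6) = 0.0054236 A.
P_out = V_out I_out = 9220.1 × 0.0054236 = 50.006 W.
P_in = P_out/η = 50.006/0.940 = 53.198 W.
I_in = P_in/V_in = 53.198/120 = 0.443 A.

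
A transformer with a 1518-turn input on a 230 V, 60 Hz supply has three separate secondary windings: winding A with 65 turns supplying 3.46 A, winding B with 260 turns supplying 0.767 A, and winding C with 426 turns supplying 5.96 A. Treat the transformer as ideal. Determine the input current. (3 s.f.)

I_in ≈ 1.95 A

V_A = 230 × 65/1518 = 9.8485 V; V_B = 230 × 260/1518 = 39.394 V; V_C = 230 × 426/1518 = 64.545 V.
P_out = V_A I_A + V_B I_B + V_C I_C = 9.8485×3.46 + 39.394×0.767 + 64.545×5.96 = 34.076 + 30.215 + 384.69 = 448.98 W.
Ideal ⇒ P_in = P_out, so I_in = P_out/V_in = 448.98/230 = 1.95 A.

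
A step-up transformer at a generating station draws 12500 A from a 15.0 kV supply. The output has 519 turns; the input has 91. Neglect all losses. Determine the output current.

I_out ≈ 2190 A

I_out/I_in = N_in/N_out, so I_out = 12500 × 91/519 = 2190 A.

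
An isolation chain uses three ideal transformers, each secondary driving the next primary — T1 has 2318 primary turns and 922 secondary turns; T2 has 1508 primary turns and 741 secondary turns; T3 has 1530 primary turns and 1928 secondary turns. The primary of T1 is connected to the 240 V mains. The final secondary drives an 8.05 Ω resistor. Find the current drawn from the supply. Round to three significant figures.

Secondary of T1: V = 240.00 × 922/2318 = 95.462 V.
Secondary of T2: V = 95.462 × 741/1508 = 46.908 V.
Secondary of T3: V = 46.908 × 1928/1530 = 59.110 V.
I_load = 59.110/8.05 = 7.3429 A, so P_out = 59.110 × 7.3429 = 434.04 W.
All ideal ⇒ P_in = P_out, so I_supply = 434.04/240 = 1.81 A.

I_supply ≈ 1.81 A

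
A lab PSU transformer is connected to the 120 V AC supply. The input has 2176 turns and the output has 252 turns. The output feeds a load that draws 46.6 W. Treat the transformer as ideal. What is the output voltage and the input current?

V_out ≈ 13.9 V, I_in ≈ 0.388 A

V_out = V_in × N_out/N_in = 120 × 252/2176 = 13.897 V.
I_out = P/V_out = 46.6/13.897 = 3.3532 A.
I_in = I_out × N_out/N_in = 3.3532 × 252/2176 = 0.388 A.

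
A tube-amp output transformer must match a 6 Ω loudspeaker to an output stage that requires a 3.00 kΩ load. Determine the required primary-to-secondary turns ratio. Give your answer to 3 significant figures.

N_p/N_s ≈ 22.4

Z_p/Z_s = (N_p/N_s)², so N_p/N_s = √(3000/6) = √500 = 22.4.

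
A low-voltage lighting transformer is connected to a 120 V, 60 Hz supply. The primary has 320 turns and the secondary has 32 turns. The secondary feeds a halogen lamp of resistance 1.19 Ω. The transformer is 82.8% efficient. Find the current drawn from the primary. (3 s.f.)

V_s = 120 × 32/320 = 12.000 V.
I_s = V_s/R = 12.000/1.19 = 10.084 A.
P_out = V_s I_s = 12.000 × 10.084 = 121.01 W.
P_in = P_out/η = 121.01/0.828 = 146.15 W.
I_p = P_in/V_p = 146.15/120 = 1.22 A.

I_p ≈ 1.22 A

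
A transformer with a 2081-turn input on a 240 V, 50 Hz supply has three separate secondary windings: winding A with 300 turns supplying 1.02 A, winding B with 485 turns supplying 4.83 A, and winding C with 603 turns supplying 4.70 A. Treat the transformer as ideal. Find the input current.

V_A = 240 × 300/2081 = 34.599 V; V_B = 240 × 485/2081 = 55.935 V; V_C = 240 × 603/2081 = 69.543 V.
P_out = V_A I_A + V_B I_B + V_C I_C = 34.599×1.02 + 55.935×4.83 + 69.543×4.70 = 35.291 + 270.16 + 326.85 = 632.31 W.
Ideal ⇒ P_in = P_out, so I_in = P_out/V_in = 632.31/240 = 2.63 A.

I_in ≈ 2.63 A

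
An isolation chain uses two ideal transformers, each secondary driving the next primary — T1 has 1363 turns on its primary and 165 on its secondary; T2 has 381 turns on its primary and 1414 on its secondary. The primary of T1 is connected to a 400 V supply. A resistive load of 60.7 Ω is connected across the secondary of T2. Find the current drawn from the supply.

After T1: V = 400.00 × 165/1363 = 48.423 V.
After T2: V = 48.423 × 1414/381 = 179.71 V.
I_load = 179.71/60.7 = 2.9606 A, so P_out = 179.71 × 2.9606 = 532.05 W.
All ideal ⇒ P_in = P_out, so I_supply = 532.05/400 = 1.33 A.

I_supply ≈ 1.33 A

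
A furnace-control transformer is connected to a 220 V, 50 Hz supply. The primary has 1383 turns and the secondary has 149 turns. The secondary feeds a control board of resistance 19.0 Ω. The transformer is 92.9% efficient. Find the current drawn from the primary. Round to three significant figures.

V_s = 220 × 149/1383 = 23.702 V.
I_s = V_s/R = 23.702/19.0 = 1.2475 A.
P_out = V_s I_s = 23.702 × 1.2475 = 29.568 W.
P_in = P_out/η = 29.568/0.929 = 31.828 W.
I_p = P_in/V_p = 31.828/220 = 0.145 A.

I_p ≈ 0.145 A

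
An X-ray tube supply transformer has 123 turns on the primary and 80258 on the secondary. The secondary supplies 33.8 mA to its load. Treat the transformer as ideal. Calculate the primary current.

For an ideal transformer I_p/I_s = N_s/N_p, so I_p = 0.0338 × 80258/123 = 22.1 A.

I_p ≈ 22.1 A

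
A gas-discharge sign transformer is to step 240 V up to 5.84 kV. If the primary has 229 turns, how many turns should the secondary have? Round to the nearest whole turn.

N_s/N_p = V_s/V_p, so N_s = 229 × 5840/240 = 5572.3 ≈ 5572 turns.

N_s = 5572 turns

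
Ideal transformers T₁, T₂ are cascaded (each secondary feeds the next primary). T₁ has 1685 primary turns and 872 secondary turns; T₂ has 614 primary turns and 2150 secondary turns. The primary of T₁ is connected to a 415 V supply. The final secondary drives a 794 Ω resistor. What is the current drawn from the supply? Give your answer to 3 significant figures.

Secondary of T₁: V = 415.00 × 872/1685 = 214.77 V.
Secondary of T₂: V = 214.77 × 2150/614 = 752.03 V.
I_load = 752.03/794 = 0.94714 A, so P_out = 752.03 × 0.94714 = 712.28 W.
All ideal ⇒ P_in = P_out, so I_supply = 712.28/415 = 1.72 A.

I_supply ≈ 1.72 A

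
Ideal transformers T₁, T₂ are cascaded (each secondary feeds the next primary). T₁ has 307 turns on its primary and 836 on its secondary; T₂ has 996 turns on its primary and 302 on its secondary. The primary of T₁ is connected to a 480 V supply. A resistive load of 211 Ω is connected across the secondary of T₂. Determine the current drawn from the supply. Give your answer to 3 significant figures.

Secondary of T₁: V = 480.00 × 836/307 = 1307.1 V.
Secondary of T₂: V = 1307.1 × 302/996 = 396.33 V.
I_load = 396.33/211 = 1.8783 A, so P_out = 396.33 × 1.8783 = 744.44 W.
All ideal ⇒ P_in = P_out, so I_supply = 744.44/480 = 1.55 A.

I_supply ≈ 1.55 A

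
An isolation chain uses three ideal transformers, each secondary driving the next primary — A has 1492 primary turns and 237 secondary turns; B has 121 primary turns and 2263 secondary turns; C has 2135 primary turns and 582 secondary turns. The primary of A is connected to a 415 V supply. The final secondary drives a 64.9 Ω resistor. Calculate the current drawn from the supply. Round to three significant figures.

Secondary of A: V = 415.00 × 237/1492 = 65.922 V.
Secondary of B: V = 65.922 × 2263/121 = 1232.9 V.
Secondary of C: V = 1232.9 × 582/2135 = 336.09 V.
I_load = 336.09/64.9 = 5.1785 A, so P_out = 336.09 × 5.1785 = 1740.4 W.
All ideal ⇒ P_in = P_out, so I_supply = 1740.4/415 = 4.19 A.

I_supply ≈ 4.19 A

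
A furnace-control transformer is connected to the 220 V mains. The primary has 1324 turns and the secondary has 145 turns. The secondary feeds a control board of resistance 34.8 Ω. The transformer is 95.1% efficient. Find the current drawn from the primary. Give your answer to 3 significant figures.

V_s = 220 × 145/1324 = 24.094 V.
I_s = V_s/R = 24.094/34.8 = 0.69235 A.
P_out = V_s I_s = 24.094 × 0.69235 = 16.681 W.
P_in = P_out/η = 16.681/0.951 = 17.541 W.
I_p = P_in/V_p = 17.541/220 = 0.0797 A.

I_p ≈ 0.0797 A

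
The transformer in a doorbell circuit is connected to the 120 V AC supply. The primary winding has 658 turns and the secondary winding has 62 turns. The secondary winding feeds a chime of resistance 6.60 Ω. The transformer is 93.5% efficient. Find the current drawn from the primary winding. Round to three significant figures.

I_p ≈ 0.173 A

V_s = 120 × 62/658 = 11.307 V.
I_s = V_s/R = 11.307/6.60 = 1.7132 A.
P_out = V_s I_s = 11.307 × 1.7132 = 19.371 W.
P_in = P_out/η = 19.371/0.935 = 20.718 W.
I_p = P_in/V_p = 20.718/120 = 0.173 A.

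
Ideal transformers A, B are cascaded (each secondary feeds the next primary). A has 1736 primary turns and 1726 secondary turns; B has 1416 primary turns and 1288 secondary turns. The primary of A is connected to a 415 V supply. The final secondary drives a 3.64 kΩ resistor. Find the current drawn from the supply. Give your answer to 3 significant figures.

I_supply ≈ 0.0932 A

Secondary of A: V = 415.00 × 1726/1736 = 412.61 V.
Secondary of B: V = 412.61 × 1288/1416 = 375.31 V.
I_load = 375.31/3640 = 0.10311 A, so P_out = 375.31 × 0.10311 = 38.697 W.
All ideal ⇒ P_in = P_out, so I_supply = 38.697/415 = 0.0932 A.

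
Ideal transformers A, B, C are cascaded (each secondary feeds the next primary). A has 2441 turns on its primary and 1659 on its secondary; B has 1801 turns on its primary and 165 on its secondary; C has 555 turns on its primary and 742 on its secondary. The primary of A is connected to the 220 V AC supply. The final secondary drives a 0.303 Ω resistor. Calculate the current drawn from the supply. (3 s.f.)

I_supply ≈ 5.03 A

After A: V = 220.00 × 1659/2441 = 149.52 V.
After B: V = 149.52 × 165/1801 = 13.698 V.
After C: V = 13.698 × 742/555 = 18.314 V.
I_load = 18.314/0.303 = 60.442 A, so P_out = 18.314 × 60.442 = 1106.9 W.
All ideal ⇒ P_in = P_out, so I_supply = 1106.9/220 = 5.03 A.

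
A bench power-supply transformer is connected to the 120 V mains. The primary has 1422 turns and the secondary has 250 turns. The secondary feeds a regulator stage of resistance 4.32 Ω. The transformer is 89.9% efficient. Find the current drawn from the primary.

I_p ≈ 0.955 A

V_s = 120 × 250/1422 = 21.097 V.
I_s = V_s/R = 21.097/4.32 = 4.8836 A.
P_out = V_s I_s = 21.097 × 4.8836 = 103.03 W.
P_in = P_out/η = 103.03/0.899 = 114.60 W.
I_p = P_in/V_p = 114.60/120 = 0.955 A.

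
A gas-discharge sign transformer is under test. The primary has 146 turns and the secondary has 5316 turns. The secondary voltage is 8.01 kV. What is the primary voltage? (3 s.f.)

V_p/V_s = N_p/N_s, so V_p = 8010 × 146/5316 = 220 V.

V_p ≈ 220 V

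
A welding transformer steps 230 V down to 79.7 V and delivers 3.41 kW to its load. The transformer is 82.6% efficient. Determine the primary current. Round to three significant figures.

I_p ≈ 17.9 A

P_in = P_out/η = 3410/0.826 = 4128.3 W.
I_p = P_in/V_p = 4128.3/230 = 17.9 A.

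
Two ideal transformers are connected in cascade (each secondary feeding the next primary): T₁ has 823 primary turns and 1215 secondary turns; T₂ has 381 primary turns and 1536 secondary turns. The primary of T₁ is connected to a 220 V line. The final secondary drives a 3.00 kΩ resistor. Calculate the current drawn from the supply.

I_supply ≈ 2.60 A

Secondary of T₁: V = 220.00 × 1215/823 = 324.79 V.
Secondary of T₂: V = 324.79 × 1536/381 = 1309.4 V.
I_load = 1309.4/3000 = 0.43646 A, so P_out = 1309.4 × 0.43646 = 571.49 W.
All ideal ⇒ P_in = P_out, so I_supply = 571.49/220 = 2.60 A.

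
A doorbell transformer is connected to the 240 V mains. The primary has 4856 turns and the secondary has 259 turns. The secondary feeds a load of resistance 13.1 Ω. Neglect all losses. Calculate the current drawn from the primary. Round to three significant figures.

I_p ≈ 0.0521 A

V_s = V_p × N_s/N_p = 240 × 259/4856 = 12.801 V.
I_s = V_s/R = 12.801/13.1 = 0.97715 A.
For an ideal transformer I_p N_p = I_s N_s, so I_p = 0.97715 × 259/4856 = 0.0521 A.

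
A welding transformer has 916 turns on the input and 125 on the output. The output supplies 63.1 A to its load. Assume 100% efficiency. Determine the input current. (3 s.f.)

I_in ≈ 8.61 A

For an ideal transformer I_in/I_out = N_out/N_in, so I_in = 63.1 × 125/916 = 8.61 A.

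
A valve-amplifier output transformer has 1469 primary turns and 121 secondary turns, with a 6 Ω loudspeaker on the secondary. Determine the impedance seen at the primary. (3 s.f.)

Z_p ≈ 884 Ω

Z_p = (N_p/N_s)² × Z_s = (1469/121)² × 6 = 884 Ω.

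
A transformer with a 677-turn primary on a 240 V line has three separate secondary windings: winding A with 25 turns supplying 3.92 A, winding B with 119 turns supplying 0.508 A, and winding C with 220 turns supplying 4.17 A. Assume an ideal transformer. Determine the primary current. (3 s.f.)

V_A = 240 × 25/677 = 8.8626 V; V_B = 240 × 119/677 = 42.186 V; V_C = 240 × 220/677 = 77.991 V.
P_out = V_A I_A + V_B I_B + V_C I_C = 8.8626×3.92 + 42.186×0.508 + 77.991×4.17 = 34.742 + 21.431 + 325.22 = 381.40 W.
Ideal ⇒ P_in = P_out, so I_p = P_out/V_p = 381.40/240 = 1.59 A.

I_p ≈ 1.59 A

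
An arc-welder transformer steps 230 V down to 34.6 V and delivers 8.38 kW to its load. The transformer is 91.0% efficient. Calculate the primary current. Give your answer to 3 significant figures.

P_in = P_out/η = 8380/0.910 = 9208.8 W.
I_p = P_in/V_p = 9208.8/230 = 40.0 A.

I_p ≈ 40.0 A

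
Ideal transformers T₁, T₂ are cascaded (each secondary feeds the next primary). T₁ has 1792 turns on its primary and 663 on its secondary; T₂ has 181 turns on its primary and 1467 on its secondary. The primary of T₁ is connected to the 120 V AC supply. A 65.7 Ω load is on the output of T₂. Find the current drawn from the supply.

After T₁: V = 120.00 × 663/1792 = 44.397 V.
After T₂: V = 44.397 × 1467/181 = 359.84 V.
I_load = 359.84/65.7 = 5.4770 A, so P_out = 359.84 × 5.4770 = 1970.8 W.
All ideal ⇒ P_in = P_out, so I_supply = 1970.8/120 = 16.4 A.

I_supply ≈ 16.4 A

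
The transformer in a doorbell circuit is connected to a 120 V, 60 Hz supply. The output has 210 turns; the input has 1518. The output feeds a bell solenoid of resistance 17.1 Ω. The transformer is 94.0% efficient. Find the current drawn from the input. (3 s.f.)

V_out = 120 × 210/1518 = 16.601 V.
I_out = V_out/R = 16.601/17.1 = 0.97081 A.
P_out = V_out I_out = 16.601 × 0.97081 = 16.116 W.
P_in = P_out/η = 16.116/0.940 = 17.145 W.
I_in = P_in/V_in = 17.145/120 = 0.143 A.

I_in ≈ 0.143 A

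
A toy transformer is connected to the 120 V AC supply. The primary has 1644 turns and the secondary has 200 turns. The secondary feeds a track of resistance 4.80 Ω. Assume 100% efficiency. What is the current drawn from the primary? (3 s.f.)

I_p ≈ 0.370 A

V_s = V_p × N_s/N_p = 120 × 200/1644 = 14.599 V.
I_s = V_s/R = 14.599/4.80 = 3.0414 A.
For an ideal transformer I_p N_p = I_s N_s, so I_p = 3.0414 × 200/1644 = 0.370 A.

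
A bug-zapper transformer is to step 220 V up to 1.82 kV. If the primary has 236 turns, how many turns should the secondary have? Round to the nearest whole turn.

N_s/N_p = V_s/V_p, so N_s = 236 × 1820/220 = 1952.4 ≈ 1952 turns.

N_s = 1952 turns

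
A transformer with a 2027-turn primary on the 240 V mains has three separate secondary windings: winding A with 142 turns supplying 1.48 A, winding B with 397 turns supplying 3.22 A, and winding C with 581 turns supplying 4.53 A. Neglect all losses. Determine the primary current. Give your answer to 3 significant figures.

V_A = 240 × 142/2027 = 16.813 V; V_B = 240 × 397/2027 = 47.005 V; V_C = 240 × 581/2027 = 68.791 V.
P_out = V_A I_A + V_B I_B + V_C I_C = 16.813×1.48 + 47.005×3.22 + 68.791×4.53 = 24.883 + 151.36 + 311.62 = 487.87 W.
Ideal ⇒ P_in = P_out, so I_p = P_out/V_p = 487.87/240 = 2.03 A.

I_p ≈ 2.03 A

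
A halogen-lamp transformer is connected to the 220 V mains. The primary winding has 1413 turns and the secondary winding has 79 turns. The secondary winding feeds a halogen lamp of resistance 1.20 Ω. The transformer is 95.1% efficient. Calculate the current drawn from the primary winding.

V_s = 220 × 79/1413 = 12.300 V.
I_s = V_s/R = 12.300/1.20 = 10.250 A.
P_out = V_s I_s = 12.300 × 10.250 = 126.08 W.
P_in = P_out/η = 126.08/0.951 = 132.57 W.
I_p = P_in/V_p = 132.57/220 = 0.603 A.

I_p ≈ 0.603 A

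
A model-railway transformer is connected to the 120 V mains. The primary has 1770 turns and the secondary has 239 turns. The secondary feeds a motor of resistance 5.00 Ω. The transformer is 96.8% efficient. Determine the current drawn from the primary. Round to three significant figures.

V_s = 120 × 239/1770 = 16.203 V.
I_s = V_s/R = 16.203/5.00 = 3.2407 A.
P_out = V_s I_s = 16.203 × 3.2407 = 52.510 W.
P_in = P_out/η = 52.510/0.968 = 54.246 W.
I_p = P_in/V_p = 54.246/120 = 0.452 A.

I_p ≈ 0.452 A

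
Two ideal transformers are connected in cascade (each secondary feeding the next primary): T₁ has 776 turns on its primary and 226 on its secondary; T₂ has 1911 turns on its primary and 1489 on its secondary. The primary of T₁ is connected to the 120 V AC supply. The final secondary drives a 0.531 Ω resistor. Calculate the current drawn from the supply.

Secondary of T₁: V = 120.00 × 226/776 = 34.948 V.
Secondary of T₂: V = 34.948 × 1489/1911 = 27.231 V.
I_load = 27.231/0.531 = 51.282 A, so P_out = 27.231 × 51.282 = 1396.5 W.
All ideal ⇒ P_in = P_out, so I_supply = 1396.5/120 = 11.6 A.

I_supply ≈ 11.6 A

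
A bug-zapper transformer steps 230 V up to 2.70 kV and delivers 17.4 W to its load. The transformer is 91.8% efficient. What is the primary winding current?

I_p ≈ 0.0824 A

P_in = P_out/η = 17.4/0.918 = 18.954 W.
I_p = P_in/V_p = 18.954/230 = 0.0824 A.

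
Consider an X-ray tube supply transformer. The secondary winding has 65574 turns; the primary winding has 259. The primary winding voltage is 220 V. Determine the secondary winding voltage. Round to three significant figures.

V_s ≈ 55700 V

V_s/V_p = N_s/N_p, so V_s = 220 × 65574/259 = 55700 V.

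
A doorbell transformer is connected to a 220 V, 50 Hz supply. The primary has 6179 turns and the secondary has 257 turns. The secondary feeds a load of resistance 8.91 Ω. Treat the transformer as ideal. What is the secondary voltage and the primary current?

V_s ≈ 9.15 V, I_p ≈ 0.0427 A

V_s = V_p × N_s/N_p = 220 × 257/6179 = 9.1503 V.
I_s = V_s/R = 9.1503/8.91 = 1.0270 A.
I_p = I_s × N_s/N_p = 1.0270 × 257/6179 = 0.0427 A.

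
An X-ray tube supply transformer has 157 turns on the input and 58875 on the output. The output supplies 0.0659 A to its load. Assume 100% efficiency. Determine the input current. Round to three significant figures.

For an ideal transformer I_in/I_out = N_out/N_in, so I_in = 0.0659 × 58875/157 = 24.7 A.

I_in ≈ 24.7 A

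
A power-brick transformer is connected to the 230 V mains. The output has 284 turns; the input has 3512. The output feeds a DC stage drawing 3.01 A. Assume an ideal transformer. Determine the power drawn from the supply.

I_in = I_out × N_out/N_in = 3.01 × 284/3512 = 0.24341 A.
P = V_in I_in = 230 × 0.24341 = 56.0 W.

P ≈ 56.0 W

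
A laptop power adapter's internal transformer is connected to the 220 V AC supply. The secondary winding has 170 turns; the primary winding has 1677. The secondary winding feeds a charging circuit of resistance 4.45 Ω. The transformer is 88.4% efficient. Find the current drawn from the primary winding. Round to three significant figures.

I_p ≈ 0.575 A

V_s = 220 × 170/1677 = 22.302 V.
I_s = V_s/R = 22.302/4.45 = 5.0116 A.
P_out = V_s I_s = 22.302 × 5.0116 = 111.77 W.
P_in = P_out/η = 111.77/0.884 = 126.43 W.
I_p = P_in/V_p = 126.43/220 = 0.575 A.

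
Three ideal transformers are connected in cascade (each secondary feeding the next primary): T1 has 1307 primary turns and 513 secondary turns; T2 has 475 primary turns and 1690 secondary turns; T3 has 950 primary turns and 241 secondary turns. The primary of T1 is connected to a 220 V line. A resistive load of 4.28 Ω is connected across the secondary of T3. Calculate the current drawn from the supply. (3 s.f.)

I_supply ≈ 6.45 A

After T1: V = 220.00 × 513/1307 = 86.350 V.
After T2: V = 86.350 × 1690/475 = 307.23 V.
After T3: V = 307.23 × 241/950 = 77.938 V.
I_load = 77.938/4.28 = 18.210 A, so P_out = 77.938 × 18.210 = 1419.2 W.
All ideal ⇒ P_in = P_out, so I_supply = 1419.2/220 = 6.45 A.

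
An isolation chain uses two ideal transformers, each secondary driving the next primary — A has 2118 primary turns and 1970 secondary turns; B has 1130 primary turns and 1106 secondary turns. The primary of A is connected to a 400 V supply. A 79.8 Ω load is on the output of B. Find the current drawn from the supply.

Secondary of A: V = 400.00 × 1970/2118 = 372.05 V.
Secondary of B: V = 372.05 × 1106/1130 = 364.15 V.
I_load = 364.15/79.8 = 4.5632 A, so P_out = 364.15 × 4.5632 = 1661.7 W.
All ideal ⇒ P_in = P_out, so I_supply = 1661.7/400 = 4.15 A.

I_supply ≈ 4.15 A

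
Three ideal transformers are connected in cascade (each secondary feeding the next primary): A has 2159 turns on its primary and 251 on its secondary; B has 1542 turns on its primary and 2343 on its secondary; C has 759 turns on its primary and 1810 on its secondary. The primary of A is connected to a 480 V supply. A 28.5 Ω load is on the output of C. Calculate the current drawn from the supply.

After A: V = 480.00 × 251/2159 = 55.804 V.
After B: V = 55.804 × 2343/1542 = 84.791 V.
After C: V = 84.791 × 1810/759 = 202.20 V.
I_load = 202.20/28.5 = 7.0948 A, so P_out = 202.20 × 7.0948 = 1434.6 W.
All ideal ⇒ P_in = P_out, so I_supply = 1434.6/480 = 2.99 A.

I_supply ≈ 2.99 A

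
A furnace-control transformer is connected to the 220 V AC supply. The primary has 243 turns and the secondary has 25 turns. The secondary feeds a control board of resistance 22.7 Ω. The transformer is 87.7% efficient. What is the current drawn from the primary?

V_s = 220 × 25/243 = 22.634 V.
I_s = V_s/R = 22.634/22.7 = 0.99708 A.
P_out = V_s I_s = 22.634 × 0.99708 = 22.568 W.
P_in = P_out/η = 22.568/0.877 = 25.733 W.
I_p = P_in/V_p = 25.733/220 = 0.117 A.

I_p ≈ 0.117 A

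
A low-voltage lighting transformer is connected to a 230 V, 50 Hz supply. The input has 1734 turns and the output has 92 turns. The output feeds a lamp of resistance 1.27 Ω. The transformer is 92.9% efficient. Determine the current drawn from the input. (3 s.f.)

V_out = 230 × 92/1734 = 12.203 V.
I_out = V_out/R = 12.203/1.27 = 9.6087 A.
P_out = V_out I_out = 12.203 × 9.6087 = 117.25 W.
P_in = P_out/η = 117.25/0.929 = 126.22 W.
I_in = P_in/V_in = 126.22/230 = 0.549 A.

I_in ≈ 0.549 A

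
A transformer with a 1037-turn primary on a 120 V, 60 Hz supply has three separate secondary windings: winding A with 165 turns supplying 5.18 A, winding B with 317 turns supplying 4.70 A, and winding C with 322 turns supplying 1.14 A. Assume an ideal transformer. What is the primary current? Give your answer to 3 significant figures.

I_p ≈ 2.61 A

V_A = 120 × 165/1037 = 19.094 V; V_B = 120 × 317/1037 = 36.683 V; V_C = 120 × 322/1037 = 37.261 V.
P_out = V_A I_A + V_B I_B + V_C I_C = 19.094×5.18 + 36.683×4.70 + 37.261×1.14 = 98.905 + 172.41 + 42.478 = 313.79 W.
Ideal ⇒ P_in = P_out, so I_p = P_out/V_p = 313.79/120 = 2.61 A.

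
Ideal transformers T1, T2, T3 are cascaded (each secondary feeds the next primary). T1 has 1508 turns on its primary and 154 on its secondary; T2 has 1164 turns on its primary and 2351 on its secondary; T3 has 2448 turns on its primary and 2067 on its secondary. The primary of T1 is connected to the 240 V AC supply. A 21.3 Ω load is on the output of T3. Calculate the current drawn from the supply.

Secondary of T1: V = 240.00 × 154/1508 = 24.509 V.
Secondary of T2: V = 24.509 × 2351/1164 = 49.503 V.
Secondary of T3: V = 49.503 × 2067/2448 = 41.798 V.
I_load = 41.798/21.3 = 1.9624 A, so P_out = 41.798 × 1.9624 = 82.024 W.
All ideal ⇒ P_in = P_out, so I_supply = 82.024/240 = 0.342 A.

I_supply ≈ 0.342 A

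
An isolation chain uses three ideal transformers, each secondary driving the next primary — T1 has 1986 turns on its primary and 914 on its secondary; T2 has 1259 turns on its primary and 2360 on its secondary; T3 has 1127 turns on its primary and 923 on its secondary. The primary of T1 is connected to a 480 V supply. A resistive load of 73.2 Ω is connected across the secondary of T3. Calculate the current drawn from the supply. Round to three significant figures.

Secondary of T1: V = 480.00 × 914/1986 = 220.91 V.
Secondary of T2: V = 220.91 × 2360/1259 = 414.09 V.
Secondary of T3: V = 414.09 × 923/1127 = 339.13 V.
I_load = 339.13/73.2 = 4.6330 A, so P_out = 339.13 × 4.6330 = 1571.2 W.
All ideal ⇒ P_in = P_out, so I_supply = 1571.2/480 = 3.27 A.

I_supply ≈ 3.27 A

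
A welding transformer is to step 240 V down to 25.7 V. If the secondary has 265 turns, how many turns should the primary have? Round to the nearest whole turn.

N_p = 2475 turns

N_p/N_s = V_p/V_s, so N_p = 265 × 240/25.7 = 2474.7 ≈ 2475 turns.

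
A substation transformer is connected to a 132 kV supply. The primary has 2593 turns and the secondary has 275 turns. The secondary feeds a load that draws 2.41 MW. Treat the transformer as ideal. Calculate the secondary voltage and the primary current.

V_s ≈ 14000 V, I_p ≈ 18.3 A

V_s = V_p × N_s/N_p = 132000 × 275/2593 = 13999 V.
I_s = P/V_s = 2.41×10^6/13999 = 172.15 A.
I_p = I_s × N_s/N_p = 172.15 × 275/2593 = 18.3 A.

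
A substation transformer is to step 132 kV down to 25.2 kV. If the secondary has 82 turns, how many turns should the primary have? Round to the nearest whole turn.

N_p = 430 turns

N_p/N_s = V_p/V_s, so N_p = 82 × 132000/25200 = 429.5 ≈ 430 turns.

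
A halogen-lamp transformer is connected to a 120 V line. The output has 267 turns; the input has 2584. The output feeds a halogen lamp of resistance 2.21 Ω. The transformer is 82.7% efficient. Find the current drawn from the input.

V_out = 120 × 267/2584 = 12.399 V.
I_out = V_out/R = 12.399/2.21 = 5.6106 A.
P_out = V_out I_out = 12.399 × 5.6106 = 69.568 W.
P_in = P_out/η = 69.568/0.827 = 84.121 W.
I_in = P_in/V_in = 84.121/120 = 0.701 A.

I_in ≈ 0.701 A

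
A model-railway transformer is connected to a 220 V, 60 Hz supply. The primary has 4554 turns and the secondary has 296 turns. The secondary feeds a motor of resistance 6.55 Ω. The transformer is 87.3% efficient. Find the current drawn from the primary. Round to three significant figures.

I_p ≈ 0.163 A

V_s = 220 × 296/4554 = 14.300 V.
I_s = V_s/R = 14.300/6.55 = 2.1831 A.
P_out = V_s I_s = 14.300 × 2.1831 = 31.218 W.
P_in = P_out/η = 31.218/0.873 = 35.759 W.
I_p = P_in/V_p = 35.759/220 = 0.163 A.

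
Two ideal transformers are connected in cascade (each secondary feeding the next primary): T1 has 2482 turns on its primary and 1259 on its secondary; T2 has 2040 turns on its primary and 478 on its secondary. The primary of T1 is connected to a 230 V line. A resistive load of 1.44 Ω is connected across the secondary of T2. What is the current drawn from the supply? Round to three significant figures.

I_supply ≈ 2.26 A

After T1: V = 230.00 × 1259/2482 = 116.67 V.
After T2: V = 116.67 × 478/2040 = 27.337 V.
I_load = 27.337/1.44 = 18.984 A, so P_out = 27.337 × 18.984 = 518.96 W.
All ideal ⇒ P_in = P_out, so I_supply = 518.96/230 = 2.26 A.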